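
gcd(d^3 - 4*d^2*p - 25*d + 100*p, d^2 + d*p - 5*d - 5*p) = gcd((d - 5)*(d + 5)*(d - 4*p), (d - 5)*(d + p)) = d - 5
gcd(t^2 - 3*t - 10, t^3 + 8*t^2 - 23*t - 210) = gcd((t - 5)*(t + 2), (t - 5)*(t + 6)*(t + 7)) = t - 5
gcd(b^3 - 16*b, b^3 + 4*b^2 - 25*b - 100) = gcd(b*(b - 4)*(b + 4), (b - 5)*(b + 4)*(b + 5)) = b + 4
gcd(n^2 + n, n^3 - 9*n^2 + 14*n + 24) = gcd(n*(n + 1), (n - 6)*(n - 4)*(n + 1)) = n + 1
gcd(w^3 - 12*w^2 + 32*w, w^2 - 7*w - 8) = w - 8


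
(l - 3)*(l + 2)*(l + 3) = l^3 + 2*l^2 - 9*l - 18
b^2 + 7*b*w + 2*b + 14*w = (b + 2)*(b + 7*w)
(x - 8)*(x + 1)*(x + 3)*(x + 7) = x^4 + 3*x^3 - 57*x^2 - 227*x - 168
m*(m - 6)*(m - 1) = m^3 - 7*m^2 + 6*m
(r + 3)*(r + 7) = r^2 + 10*r + 21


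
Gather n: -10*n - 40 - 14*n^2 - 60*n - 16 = -14*n^2 - 70*n - 56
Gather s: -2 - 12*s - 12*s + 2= -24*s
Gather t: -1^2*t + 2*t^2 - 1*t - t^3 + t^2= -t^3 + 3*t^2 - 2*t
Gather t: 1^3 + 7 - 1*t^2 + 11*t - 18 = -t^2 + 11*t - 10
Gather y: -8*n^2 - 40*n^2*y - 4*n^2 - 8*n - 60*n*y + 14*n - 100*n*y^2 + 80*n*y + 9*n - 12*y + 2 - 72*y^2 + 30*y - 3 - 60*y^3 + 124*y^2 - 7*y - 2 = -12*n^2 + 15*n - 60*y^3 + y^2*(52 - 100*n) + y*(-40*n^2 + 20*n + 11) - 3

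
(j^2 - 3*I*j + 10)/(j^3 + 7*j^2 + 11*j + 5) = (j^2 - 3*I*j + 10)/(j^3 + 7*j^2 + 11*j + 5)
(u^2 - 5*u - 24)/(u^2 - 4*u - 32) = (u + 3)/(u + 4)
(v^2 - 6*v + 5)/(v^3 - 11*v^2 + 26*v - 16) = (v - 5)/(v^2 - 10*v + 16)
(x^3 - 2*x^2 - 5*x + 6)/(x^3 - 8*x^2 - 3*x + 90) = (x^3 - 2*x^2 - 5*x + 6)/(x^3 - 8*x^2 - 3*x + 90)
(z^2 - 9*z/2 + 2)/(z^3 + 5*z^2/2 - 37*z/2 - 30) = (2*z - 1)/(2*z^2 + 13*z + 15)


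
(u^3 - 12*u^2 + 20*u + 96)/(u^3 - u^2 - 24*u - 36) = (u - 8)/(u + 3)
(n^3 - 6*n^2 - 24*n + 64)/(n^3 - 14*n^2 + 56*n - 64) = (n + 4)/(n - 4)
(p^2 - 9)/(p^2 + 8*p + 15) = (p - 3)/(p + 5)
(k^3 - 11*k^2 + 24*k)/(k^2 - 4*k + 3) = k*(k - 8)/(k - 1)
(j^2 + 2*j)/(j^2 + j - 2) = j/(j - 1)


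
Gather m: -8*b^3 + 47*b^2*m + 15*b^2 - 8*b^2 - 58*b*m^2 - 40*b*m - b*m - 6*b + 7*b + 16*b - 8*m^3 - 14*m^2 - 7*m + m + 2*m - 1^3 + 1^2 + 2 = -8*b^3 + 7*b^2 + 17*b - 8*m^3 + m^2*(-58*b - 14) + m*(47*b^2 - 41*b - 4) + 2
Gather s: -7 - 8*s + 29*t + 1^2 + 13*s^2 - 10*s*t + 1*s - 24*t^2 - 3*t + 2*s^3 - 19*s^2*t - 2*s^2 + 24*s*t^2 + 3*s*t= 2*s^3 + s^2*(11 - 19*t) + s*(24*t^2 - 7*t - 7) - 24*t^2 + 26*t - 6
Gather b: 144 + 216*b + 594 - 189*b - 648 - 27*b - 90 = 0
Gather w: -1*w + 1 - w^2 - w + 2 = -w^2 - 2*w + 3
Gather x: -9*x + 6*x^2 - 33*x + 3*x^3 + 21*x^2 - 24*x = 3*x^3 + 27*x^2 - 66*x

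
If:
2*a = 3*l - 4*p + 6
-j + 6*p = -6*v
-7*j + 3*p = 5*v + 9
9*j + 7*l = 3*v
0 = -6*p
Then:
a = 3351/658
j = -54/47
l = 459/329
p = 0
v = -9/47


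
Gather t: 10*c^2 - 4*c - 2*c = 10*c^2 - 6*c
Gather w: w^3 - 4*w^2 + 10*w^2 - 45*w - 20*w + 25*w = w^3 + 6*w^2 - 40*w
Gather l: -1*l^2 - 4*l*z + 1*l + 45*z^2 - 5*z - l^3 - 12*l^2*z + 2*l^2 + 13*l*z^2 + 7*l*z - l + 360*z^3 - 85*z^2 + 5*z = -l^3 + l^2*(1 - 12*z) + l*(13*z^2 + 3*z) + 360*z^3 - 40*z^2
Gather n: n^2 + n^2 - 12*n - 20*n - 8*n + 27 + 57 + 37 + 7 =2*n^2 - 40*n + 128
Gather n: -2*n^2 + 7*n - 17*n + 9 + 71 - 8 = -2*n^2 - 10*n + 72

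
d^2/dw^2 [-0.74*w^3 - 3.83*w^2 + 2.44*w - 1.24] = -4.44*w - 7.66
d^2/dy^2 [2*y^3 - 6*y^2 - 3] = 12*y - 12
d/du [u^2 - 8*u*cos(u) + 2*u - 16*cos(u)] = 8*u*sin(u) + 2*u + 16*sin(u) - 8*cos(u) + 2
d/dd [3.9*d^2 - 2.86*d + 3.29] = 7.8*d - 2.86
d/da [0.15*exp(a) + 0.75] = 0.15*exp(a)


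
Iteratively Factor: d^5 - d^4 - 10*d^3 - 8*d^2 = (d - 4)*(d^4 + 3*d^3 + 2*d^2) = d*(d - 4)*(d^3 + 3*d^2 + 2*d) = d*(d - 4)*(d + 2)*(d^2 + d) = d*(d - 4)*(d + 1)*(d + 2)*(d)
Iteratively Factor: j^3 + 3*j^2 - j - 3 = (j + 3)*(j^2 - 1) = (j - 1)*(j + 3)*(j + 1)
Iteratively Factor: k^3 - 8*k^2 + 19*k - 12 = (k - 1)*(k^2 - 7*k + 12) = (k - 4)*(k - 1)*(k - 3)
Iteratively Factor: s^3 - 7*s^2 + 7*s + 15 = (s - 5)*(s^2 - 2*s - 3) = (s - 5)*(s + 1)*(s - 3)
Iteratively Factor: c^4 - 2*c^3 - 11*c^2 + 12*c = (c)*(c^3 - 2*c^2 - 11*c + 12) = c*(c - 4)*(c^2 + 2*c - 3) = c*(c - 4)*(c - 1)*(c + 3)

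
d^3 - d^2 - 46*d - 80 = (d - 8)*(d + 2)*(d + 5)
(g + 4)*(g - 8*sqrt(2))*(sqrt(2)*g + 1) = sqrt(2)*g^3 - 15*g^2 + 4*sqrt(2)*g^2 - 60*g - 8*sqrt(2)*g - 32*sqrt(2)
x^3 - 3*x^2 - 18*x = x*(x - 6)*(x + 3)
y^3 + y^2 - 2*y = y*(y - 1)*(y + 2)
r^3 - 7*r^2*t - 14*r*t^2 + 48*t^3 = (r - 8*t)*(r - 2*t)*(r + 3*t)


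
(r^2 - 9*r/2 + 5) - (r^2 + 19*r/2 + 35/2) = -14*r - 25/2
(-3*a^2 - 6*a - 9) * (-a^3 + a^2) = 3*a^5 + 3*a^4 + 3*a^3 - 9*a^2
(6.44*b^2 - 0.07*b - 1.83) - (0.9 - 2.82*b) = 6.44*b^2 + 2.75*b - 2.73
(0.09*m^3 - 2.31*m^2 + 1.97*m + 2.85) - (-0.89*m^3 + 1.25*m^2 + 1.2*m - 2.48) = 0.98*m^3 - 3.56*m^2 + 0.77*m + 5.33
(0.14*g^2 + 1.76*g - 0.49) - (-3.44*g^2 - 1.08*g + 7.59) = 3.58*g^2 + 2.84*g - 8.08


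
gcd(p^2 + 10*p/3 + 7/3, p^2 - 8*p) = 1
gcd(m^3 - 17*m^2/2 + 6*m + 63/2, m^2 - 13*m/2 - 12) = m + 3/2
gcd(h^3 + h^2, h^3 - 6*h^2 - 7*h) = h^2 + h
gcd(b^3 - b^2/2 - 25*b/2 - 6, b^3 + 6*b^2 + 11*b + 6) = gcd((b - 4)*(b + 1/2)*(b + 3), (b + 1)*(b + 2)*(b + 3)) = b + 3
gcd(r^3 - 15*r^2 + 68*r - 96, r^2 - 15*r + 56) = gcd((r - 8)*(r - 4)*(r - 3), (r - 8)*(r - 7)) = r - 8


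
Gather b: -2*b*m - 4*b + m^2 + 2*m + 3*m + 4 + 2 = b*(-2*m - 4) + m^2 + 5*m + 6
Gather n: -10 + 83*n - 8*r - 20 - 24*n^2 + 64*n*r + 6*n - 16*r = -24*n^2 + n*(64*r + 89) - 24*r - 30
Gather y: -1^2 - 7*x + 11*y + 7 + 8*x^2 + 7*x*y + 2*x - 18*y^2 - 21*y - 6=8*x^2 - 5*x - 18*y^2 + y*(7*x - 10)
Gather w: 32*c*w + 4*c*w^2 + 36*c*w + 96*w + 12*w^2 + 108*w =w^2*(4*c + 12) + w*(68*c + 204)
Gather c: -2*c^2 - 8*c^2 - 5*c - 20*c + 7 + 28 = -10*c^2 - 25*c + 35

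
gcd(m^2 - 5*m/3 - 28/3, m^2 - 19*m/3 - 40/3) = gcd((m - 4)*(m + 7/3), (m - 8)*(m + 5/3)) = 1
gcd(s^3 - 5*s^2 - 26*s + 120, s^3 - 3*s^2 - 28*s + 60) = s^2 - s - 30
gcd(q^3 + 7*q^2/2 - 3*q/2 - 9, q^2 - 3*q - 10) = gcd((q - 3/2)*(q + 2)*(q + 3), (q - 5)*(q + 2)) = q + 2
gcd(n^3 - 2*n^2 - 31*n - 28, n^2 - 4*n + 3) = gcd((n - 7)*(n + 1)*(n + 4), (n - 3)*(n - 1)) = 1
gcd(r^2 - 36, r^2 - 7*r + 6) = r - 6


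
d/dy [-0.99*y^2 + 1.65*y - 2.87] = 1.65 - 1.98*y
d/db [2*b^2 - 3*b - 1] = 4*b - 3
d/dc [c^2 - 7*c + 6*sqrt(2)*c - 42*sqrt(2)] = 2*c - 7 + 6*sqrt(2)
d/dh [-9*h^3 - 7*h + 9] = -27*h^2 - 7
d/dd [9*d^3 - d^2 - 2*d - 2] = 27*d^2 - 2*d - 2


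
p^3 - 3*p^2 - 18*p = p*(p - 6)*(p + 3)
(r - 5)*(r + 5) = r^2 - 25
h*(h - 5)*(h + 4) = h^3 - h^2 - 20*h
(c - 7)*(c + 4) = c^2 - 3*c - 28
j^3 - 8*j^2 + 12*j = j*(j - 6)*(j - 2)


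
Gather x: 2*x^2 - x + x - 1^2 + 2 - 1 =2*x^2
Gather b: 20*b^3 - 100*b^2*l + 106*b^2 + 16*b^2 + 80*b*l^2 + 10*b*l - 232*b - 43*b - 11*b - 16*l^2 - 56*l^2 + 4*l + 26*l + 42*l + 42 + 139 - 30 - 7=20*b^3 + b^2*(122 - 100*l) + b*(80*l^2 + 10*l - 286) - 72*l^2 + 72*l + 144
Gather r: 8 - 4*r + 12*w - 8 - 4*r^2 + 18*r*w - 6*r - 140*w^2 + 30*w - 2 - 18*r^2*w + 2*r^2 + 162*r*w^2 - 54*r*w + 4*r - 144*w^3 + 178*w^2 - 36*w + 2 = r^2*(-18*w - 2) + r*(162*w^2 - 36*w - 6) - 144*w^3 + 38*w^2 + 6*w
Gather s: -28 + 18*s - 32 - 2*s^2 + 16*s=-2*s^2 + 34*s - 60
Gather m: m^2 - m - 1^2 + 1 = m^2 - m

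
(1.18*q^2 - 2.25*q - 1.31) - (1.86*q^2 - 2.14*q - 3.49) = -0.68*q^2 - 0.11*q + 2.18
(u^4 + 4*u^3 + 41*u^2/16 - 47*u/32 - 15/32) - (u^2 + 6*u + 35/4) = u^4 + 4*u^3 + 25*u^2/16 - 239*u/32 - 295/32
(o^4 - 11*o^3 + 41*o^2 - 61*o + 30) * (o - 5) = o^5 - 16*o^4 + 96*o^3 - 266*o^2 + 335*o - 150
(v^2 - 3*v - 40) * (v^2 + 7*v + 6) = v^4 + 4*v^3 - 55*v^2 - 298*v - 240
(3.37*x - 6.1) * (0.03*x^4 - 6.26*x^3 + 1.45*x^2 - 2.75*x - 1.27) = 0.1011*x^5 - 21.2792*x^4 + 43.0725*x^3 - 18.1125*x^2 + 12.4951*x + 7.747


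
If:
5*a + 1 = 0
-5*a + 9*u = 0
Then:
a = -1/5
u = -1/9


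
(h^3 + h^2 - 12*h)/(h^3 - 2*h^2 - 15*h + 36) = h/(h - 3)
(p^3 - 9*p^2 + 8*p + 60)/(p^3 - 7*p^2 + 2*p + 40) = (p - 6)/(p - 4)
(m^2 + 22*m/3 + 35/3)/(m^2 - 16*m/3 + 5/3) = (3*m^2 + 22*m + 35)/(3*m^2 - 16*m + 5)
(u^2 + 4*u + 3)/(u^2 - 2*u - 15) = (u + 1)/(u - 5)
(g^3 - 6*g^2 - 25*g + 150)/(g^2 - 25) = g - 6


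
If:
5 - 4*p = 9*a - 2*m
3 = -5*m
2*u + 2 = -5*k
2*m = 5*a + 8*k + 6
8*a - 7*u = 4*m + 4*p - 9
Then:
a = 92/485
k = -494/485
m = -3/5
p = 203/388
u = 150/97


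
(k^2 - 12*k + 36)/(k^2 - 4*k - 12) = (k - 6)/(k + 2)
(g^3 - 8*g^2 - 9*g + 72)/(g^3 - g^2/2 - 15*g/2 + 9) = 2*(g^2 - 11*g + 24)/(2*g^2 - 7*g + 6)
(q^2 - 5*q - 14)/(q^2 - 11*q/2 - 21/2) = 2*(q + 2)/(2*q + 3)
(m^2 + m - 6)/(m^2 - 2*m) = (m + 3)/m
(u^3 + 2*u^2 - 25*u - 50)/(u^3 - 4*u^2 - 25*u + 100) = (u + 2)/(u - 4)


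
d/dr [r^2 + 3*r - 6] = 2*r + 3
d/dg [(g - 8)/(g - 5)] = 3/(g - 5)^2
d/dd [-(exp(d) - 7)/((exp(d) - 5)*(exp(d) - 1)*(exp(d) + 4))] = (2*exp(3*d) - 23*exp(2*d) + 28*exp(d) + 113)*exp(d)/(exp(6*d) - 4*exp(5*d) - 34*exp(4*d) + 116*exp(3*d) + 281*exp(2*d) - 760*exp(d) + 400)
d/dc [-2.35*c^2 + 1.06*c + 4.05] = 1.06 - 4.7*c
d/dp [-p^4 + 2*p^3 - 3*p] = -4*p^3 + 6*p^2 - 3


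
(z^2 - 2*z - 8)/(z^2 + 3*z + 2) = (z - 4)/(z + 1)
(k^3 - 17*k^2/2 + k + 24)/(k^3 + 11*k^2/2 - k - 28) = (2*k^2 - 13*k - 24)/(2*k^2 + 15*k + 28)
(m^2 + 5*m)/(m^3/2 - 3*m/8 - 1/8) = 8*m*(m + 5)/(4*m^3 - 3*m - 1)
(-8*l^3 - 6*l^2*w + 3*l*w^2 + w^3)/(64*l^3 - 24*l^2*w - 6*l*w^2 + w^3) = (l + w)/(-8*l + w)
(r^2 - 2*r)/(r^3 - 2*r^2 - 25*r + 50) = r/(r^2 - 25)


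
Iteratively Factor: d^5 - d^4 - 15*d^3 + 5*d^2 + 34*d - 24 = (d - 1)*(d^4 - 15*d^2 - 10*d + 24) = (d - 1)*(d + 2)*(d^3 - 2*d^2 - 11*d + 12) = (d - 4)*(d - 1)*(d + 2)*(d^2 + 2*d - 3) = (d - 4)*(d - 1)^2*(d + 2)*(d + 3)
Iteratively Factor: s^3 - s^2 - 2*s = (s - 2)*(s^2 + s) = (s - 2)*(s + 1)*(s)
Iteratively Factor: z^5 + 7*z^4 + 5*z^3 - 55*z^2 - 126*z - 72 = (z + 4)*(z^4 + 3*z^3 - 7*z^2 - 27*z - 18) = (z + 3)*(z + 4)*(z^3 - 7*z - 6) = (z + 2)*(z + 3)*(z + 4)*(z^2 - 2*z - 3) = (z + 1)*(z + 2)*(z + 3)*(z + 4)*(z - 3)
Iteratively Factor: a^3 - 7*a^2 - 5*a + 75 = (a - 5)*(a^2 - 2*a - 15) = (a - 5)^2*(a + 3)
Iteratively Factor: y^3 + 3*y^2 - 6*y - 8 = (y + 4)*(y^2 - y - 2) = (y - 2)*(y + 4)*(y + 1)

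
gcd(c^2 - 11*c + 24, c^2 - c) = 1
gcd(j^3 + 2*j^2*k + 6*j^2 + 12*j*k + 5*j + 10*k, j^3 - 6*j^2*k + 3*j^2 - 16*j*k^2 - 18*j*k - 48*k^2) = j + 2*k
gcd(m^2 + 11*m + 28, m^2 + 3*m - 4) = m + 4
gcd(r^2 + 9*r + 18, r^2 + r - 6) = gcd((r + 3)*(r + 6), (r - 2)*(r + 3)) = r + 3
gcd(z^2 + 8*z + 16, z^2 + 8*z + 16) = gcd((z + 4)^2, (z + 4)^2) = z^2 + 8*z + 16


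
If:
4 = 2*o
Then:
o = 2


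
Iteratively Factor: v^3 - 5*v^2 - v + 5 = (v - 1)*(v^2 - 4*v - 5) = (v - 5)*(v - 1)*(v + 1)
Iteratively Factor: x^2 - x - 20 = (x + 4)*(x - 5)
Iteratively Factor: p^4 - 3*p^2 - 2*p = (p + 1)*(p^3 - p^2 - 2*p) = (p - 2)*(p + 1)*(p^2 + p) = (p - 2)*(p + 1)^2*(p)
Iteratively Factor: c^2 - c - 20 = (c - 5)*(c + 4)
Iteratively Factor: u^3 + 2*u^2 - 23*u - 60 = (u + 4)*(u^2 - 2*u - 15) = (u + 3)*(u + 4)*(u - 5)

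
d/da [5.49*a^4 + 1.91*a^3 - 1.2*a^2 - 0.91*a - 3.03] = 21.96*a^3 + 5.73*a^2 - 2.4*a - 0.91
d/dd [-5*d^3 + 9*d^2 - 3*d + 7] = -15*d^2 + 18*d - 3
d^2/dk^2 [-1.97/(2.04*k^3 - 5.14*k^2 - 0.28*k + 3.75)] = ((24.1128*k - 20.2516)*(2.04*k^3 - 5.14*k^2 - 0.28*k + 3.75) - 1.97*(-12.24*k^2 + 20.56*k + 0.56)*(-6.12*k^2 + 10.28*k + 0.28))/(2.04*k^3 - 5.14*k^2 - 0.28*k + 3.75)^3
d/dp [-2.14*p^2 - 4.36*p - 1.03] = -4.28*p - 4.36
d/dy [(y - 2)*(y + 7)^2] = 3*(y + 1)*(y + 7)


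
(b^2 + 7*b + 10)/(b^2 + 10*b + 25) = (b + 2)/(b + 5)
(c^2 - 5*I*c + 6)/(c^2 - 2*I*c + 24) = (c + I)/(c + 4*I)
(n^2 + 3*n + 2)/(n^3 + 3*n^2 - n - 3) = (n + 2)/(n^2 + 2*n - 3)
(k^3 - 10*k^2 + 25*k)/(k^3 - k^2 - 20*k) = (k - 5)/(k + 4)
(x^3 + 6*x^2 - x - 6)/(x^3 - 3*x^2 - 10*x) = (-x^3 - 6*x^2 + x + 6)/(x*(-x^2 + 3*x + 10))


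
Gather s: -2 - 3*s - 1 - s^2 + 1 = -s^2 - 3*s - 2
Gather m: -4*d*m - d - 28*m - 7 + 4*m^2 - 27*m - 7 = -d + 4*m^2 + m*(-4*d - 55) - 14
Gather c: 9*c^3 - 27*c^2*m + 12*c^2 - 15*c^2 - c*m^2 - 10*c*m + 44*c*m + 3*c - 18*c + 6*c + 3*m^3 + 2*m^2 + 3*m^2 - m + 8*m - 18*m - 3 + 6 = 9*c^3 + c^2*(-27*m - 3) + c*(-m^2 + 34*m - 9) + 3*m^3 + 5*m^2 - 11*m + 3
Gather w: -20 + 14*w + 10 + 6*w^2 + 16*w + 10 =6*w^2 + 30*w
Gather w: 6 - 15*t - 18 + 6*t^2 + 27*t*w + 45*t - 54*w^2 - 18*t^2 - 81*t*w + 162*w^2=-12*t^2 - 54*t*w + 30*t + 108*w^2 - 12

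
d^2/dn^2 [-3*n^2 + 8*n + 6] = -6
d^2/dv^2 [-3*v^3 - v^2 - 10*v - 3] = -18*v - 2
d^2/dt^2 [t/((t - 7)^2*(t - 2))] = 2*(3*t^3 - 6*t^2 - 52*t + 154)/(t^7 - 34*t^6 + 474*t^5 - 3480*t^4 + 14385*t^3 - 33222*t^2 + 39788*t - 19208)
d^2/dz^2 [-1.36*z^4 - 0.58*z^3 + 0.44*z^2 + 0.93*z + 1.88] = -16.32*z^2 - 3.48*z + 0.88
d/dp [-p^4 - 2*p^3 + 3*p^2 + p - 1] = -4*p^3 - 6*p^2 + 6*p + 1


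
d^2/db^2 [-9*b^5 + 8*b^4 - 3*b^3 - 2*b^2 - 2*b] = -180*b^3 + 96*b^2 - 18*b - 4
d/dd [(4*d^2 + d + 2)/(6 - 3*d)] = 4*(-d^2 + 4*d + 1)/(3*(d^2 - 4*d + 4))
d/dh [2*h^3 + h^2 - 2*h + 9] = 6*h^2 + 2*h - 2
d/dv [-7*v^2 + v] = 1 - 14*v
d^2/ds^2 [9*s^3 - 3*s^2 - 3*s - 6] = 54*s - 6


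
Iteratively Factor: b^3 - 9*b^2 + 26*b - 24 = (b - 3)*(b^2 - 6*b + 8) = (b - 4)*(b - 3)*(b - 2)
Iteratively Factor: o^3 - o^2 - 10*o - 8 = (o + 1)*(o^2 - 2*o - 8) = (o - 4)*(o + 1)*(o + 2)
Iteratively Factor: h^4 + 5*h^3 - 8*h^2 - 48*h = (h - 3)*(h^3 + 8*h^2 + 16*h) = (h - 3)*(h + 4)*(h^2 + 4*h) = (h - 3)*(h + 4)^2*(h)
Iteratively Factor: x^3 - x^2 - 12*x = (x + 3)*(x^2 - 4*x) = (x - 4)*(x + 3)*(x)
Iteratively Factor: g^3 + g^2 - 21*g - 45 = (g + 3)*(g^2 - 2*g - 15) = (g + 3)^2*(g - 5)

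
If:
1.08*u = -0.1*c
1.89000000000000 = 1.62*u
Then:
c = -12.60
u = 1.17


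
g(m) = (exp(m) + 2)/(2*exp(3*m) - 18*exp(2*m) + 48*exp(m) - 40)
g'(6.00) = 0.00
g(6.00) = 0.00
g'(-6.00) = 0.00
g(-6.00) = -0.05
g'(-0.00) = -0.97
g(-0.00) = -0.38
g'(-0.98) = -0.07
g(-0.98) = -0.10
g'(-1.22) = -0.05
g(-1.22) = -0.08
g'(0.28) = -4.60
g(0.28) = -0.99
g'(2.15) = -0.14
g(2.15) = 0.03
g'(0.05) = -1.21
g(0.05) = -0.43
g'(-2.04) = -0.01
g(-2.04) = -0.06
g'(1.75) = -3.63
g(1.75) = 0.36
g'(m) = (exp(m) + 2)*(-6*exp(3*m) + 36*exp(2*m) - 48*exp(m))/(2*exp(3*m) - 18*exp(2*m) + 48*exp(m) - 40)^2 + exp(m)/(2*exp(3*m) - 18*exp(2*m) + 48*exp(m) - 40)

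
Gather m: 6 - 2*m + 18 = 24 - 2*m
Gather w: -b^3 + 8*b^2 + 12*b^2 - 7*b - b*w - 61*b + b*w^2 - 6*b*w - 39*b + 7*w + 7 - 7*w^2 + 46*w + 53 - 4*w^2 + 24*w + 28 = -b^3 + 20*b^2 - 107*b + w^2*(b - 11) + w*(77 - 7*b) + 88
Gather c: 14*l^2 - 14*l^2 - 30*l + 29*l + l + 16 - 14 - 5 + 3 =0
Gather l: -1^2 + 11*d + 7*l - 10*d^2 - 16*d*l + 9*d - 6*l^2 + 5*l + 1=-10*d^2 + 20*d - 6*l^2 + l*(12 - 16*d)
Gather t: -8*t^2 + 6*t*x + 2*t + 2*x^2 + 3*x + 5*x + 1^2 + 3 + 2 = -8*t^2 + t*(6*x + 2) + 2*x^2 + 8*x + 6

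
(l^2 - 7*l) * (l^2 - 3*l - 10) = l^4 - 10*l^3 + 11*l^2 + 70*l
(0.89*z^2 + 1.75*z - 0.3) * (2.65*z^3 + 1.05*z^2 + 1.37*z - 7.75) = 2.3585*z^5 + 5.572*z^4 + 2.2618*z^3 - 4.815*z^2 - 13.9735*z + 2.325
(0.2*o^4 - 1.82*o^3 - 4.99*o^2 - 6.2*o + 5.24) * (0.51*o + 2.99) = 0.102*o^5 - 0.3302*o^4 - 7.9867*o^3 - 18.0821*o^2 - 15.8656*o + 15.6676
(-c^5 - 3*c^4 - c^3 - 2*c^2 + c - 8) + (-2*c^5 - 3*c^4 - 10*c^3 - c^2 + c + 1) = -3*c^5 - 6*c^4 - 11*c^3 - 3*c^2 + 2*c - 7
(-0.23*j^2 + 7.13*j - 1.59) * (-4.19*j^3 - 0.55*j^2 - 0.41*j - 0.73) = 0.9637*j^5 - 29.7482*j^4 + 2.8349*j^3 - 1.8809*j^2 - 4.553*j + 1.1607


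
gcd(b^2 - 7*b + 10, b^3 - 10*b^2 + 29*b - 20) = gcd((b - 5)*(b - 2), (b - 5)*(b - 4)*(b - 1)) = b - 5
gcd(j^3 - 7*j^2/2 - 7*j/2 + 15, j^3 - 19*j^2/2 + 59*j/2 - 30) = j^2 - 11*j/2 + 15/2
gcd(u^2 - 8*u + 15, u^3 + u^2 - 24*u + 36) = u - 3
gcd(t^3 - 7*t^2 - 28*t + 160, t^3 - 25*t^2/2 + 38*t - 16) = t^2 - 12*t + 32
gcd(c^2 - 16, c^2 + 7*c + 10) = 1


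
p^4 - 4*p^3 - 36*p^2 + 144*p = p*(p - 6)*(p - 4)*(p + 6)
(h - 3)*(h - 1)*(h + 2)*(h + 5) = h^4 + 3*h^3 - 15*h^2 - 19*h + 30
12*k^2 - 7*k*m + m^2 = (-4*k + m)*(-3*k + m)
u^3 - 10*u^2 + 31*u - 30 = (u - 5)*(u - 3)*(u - 2)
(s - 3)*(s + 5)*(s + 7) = s^3 + 9*s^2 - s - 105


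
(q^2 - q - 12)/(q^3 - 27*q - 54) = (q - 4)/(q^2 - 3*q - 18)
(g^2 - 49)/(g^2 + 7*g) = (g - 7)/g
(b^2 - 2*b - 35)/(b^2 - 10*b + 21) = (b + 5)/(b - 3)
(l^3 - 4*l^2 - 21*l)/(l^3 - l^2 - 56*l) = (-l^2 + 4*l + 21)/(-l^2 + l + 56)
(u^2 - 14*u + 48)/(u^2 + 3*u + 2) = (u^2 - 14*u + 48)/(u^2 + 3*u + 2)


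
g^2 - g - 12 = (g - 4)*(g + 3)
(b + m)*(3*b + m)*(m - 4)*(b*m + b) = 3*b^3*m^2 - 9*b^3*m - 12*b^3 + 4*b^2*m^3 - 12*b^2*m^2 - 16*b^2*m + b*m^4 - 3*b*m^3 - 4*b*m^2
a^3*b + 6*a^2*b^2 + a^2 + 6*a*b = a*(a + 6*b)*(a*b + 1)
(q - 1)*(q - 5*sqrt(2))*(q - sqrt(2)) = q^3 - 6*sqrt(2)*q^2 - q^2 + 6*sqrt(2)*q + 10*q - 10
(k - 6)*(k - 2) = k^2 - 8*k + 12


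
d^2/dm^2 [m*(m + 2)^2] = 6*m + 8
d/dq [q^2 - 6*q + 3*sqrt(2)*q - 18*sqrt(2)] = 2*q - 6 + 3*sqrt(2)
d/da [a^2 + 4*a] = 2*a + 4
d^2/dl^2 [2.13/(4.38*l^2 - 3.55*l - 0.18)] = (81.725544*l^2 - 66.23874*l - 2.13*(8.76*l - 3.55)*(17.52*l - 7.1) - 3.358584)/(-4.38*l^2 + 3.55*l + 0.18)^3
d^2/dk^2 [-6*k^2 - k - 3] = -12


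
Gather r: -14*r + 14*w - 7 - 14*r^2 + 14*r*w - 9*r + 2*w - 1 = -14*r^2 + r*(14*w - 23) + 16*w - 8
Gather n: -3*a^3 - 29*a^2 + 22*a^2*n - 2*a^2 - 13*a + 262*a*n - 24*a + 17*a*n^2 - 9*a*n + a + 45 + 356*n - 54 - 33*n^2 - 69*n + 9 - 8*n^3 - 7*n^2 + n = -3*a^3 - 31*a^2 - 36*a - 8*n^3 + n^2*(17*a - 40) + n*(22*a^2 + 253*a + 288)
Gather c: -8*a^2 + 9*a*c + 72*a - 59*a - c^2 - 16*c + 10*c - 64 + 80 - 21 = -8*a^2 + 13*a - c^2 + c*(9*a - 6) - 5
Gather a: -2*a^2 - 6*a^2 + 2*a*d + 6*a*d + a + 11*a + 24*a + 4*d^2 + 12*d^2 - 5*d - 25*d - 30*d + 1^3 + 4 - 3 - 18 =-8*a^2 + a*(8*d + 36) + 16*d^2 - 60*d - 16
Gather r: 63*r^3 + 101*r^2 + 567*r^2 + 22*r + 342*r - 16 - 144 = 63*r^3 + 668*r^2 + 364*r - 160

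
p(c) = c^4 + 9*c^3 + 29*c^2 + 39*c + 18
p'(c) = 4*c^3 + 27*c^2 + 58*c + 39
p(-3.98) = 5.67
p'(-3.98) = -16.33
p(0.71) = 63.78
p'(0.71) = 95.22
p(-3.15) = 0.06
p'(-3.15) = -0.82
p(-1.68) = -0.38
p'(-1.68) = -1.20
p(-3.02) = 0.00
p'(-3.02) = -0.08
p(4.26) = 1735.53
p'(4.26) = 1085.30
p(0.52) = 47.46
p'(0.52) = 77.02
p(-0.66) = 2.49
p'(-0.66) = 11.33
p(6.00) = 4536.00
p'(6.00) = 2223.00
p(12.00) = 40950.00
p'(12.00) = 11535.00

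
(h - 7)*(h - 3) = h^2 - 10*h + 21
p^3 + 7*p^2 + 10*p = p*(p + 2)*(p + 5)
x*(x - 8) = x^2 - 8*x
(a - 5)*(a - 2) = a^2 - 7*a + 10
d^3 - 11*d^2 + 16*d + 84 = (d - 7)*(d - 6)*(d + 2)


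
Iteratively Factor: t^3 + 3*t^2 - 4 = (t + 2)*(t^2 + t - 2) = (t - 1)*(t + 2)*(t + 2)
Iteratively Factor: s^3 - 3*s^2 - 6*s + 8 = (s + 2)*(s^2 - 5*s + 4) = (s - 4)*(s + 2)*(s - 1)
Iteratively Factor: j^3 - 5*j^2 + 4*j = (j - 4)*(j^2 - j) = (j - 4)*(j - 1)*(j)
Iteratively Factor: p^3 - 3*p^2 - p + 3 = (p - 3)*(p^2 - 1) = (p - 3)*(p - 1)*(p + 1)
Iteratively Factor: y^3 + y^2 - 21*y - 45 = (y + 3)*(y^2 - 2*y - 15) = (y + 3)^2*(y - 5)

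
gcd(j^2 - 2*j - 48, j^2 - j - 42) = j + 6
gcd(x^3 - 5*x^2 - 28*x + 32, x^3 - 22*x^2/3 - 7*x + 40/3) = x^2 - 9*x + 8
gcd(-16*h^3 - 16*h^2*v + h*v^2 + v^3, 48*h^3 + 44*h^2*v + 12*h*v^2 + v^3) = 4*h + v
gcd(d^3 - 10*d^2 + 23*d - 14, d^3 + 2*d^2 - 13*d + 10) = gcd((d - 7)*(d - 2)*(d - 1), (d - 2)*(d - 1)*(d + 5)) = d^2 - 3*d + 2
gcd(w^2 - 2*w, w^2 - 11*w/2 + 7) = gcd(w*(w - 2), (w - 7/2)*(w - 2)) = w - 2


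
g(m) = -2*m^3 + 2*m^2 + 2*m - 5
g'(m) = -6*m^2 + 4*m + 2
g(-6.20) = 536.14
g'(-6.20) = -253.44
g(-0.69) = -4.77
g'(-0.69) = -3.62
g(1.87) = -7.34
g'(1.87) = -11.50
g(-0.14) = -5.24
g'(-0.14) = 1.32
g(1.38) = -3.69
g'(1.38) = -3.91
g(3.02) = -35.81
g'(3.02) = -40.64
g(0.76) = -3.20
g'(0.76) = 1.57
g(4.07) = -98.57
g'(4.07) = -81.11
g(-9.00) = 1597.00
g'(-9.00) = -520.00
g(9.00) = -1283.00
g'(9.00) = -448.00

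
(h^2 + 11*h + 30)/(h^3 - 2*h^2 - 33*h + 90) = (h + 5)/(h^2 - 8*h + 15)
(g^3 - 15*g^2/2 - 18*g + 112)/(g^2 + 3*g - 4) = (g^2 - 23*g/2 + 28)/(g - 1)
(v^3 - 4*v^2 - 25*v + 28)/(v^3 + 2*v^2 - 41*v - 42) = (v^3 - 4*v^2 - 25*v + 28)/(v^3 + 2*v^2 - 41*v - 42)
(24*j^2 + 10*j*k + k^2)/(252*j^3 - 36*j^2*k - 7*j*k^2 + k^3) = (4*j + k)/(42*j^2 - 13*j*k + k^2)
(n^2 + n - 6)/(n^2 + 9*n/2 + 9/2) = 2*(n - 2)/(2*n + 3)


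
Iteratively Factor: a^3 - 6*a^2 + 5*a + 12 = (a + 1)*(a^2 - 7*a + 12) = (a - 3)*(a + 1)*(a - 4)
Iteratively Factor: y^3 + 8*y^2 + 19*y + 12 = (y + 1)*(y^2 + 7*y + 12) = (y + 1)*(y + 3)*(y + 4)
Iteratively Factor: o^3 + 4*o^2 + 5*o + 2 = (o + 2)*(o^2 + 2*o + 1) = (o + 1)*(o + 2)*(o + 1)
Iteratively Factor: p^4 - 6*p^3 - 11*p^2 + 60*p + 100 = (p + 2)*(p^3 - 8*p^2 + 5*p + 50) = (p + 2)^2*(p^2 - 10*p + 25) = (p - 5)*(p + 2)^2*(p - 5)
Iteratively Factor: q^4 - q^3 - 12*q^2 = (q + 3)*(q^3 - 4*q^2) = q*(q + 3)*(q^2 - 4*q) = q^2*(q + 3)*(q - 4)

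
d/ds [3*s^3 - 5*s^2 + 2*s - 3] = 9*s^2 - 10*s + 2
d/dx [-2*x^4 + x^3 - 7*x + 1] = -8*x^3 + 3*x^2 - 7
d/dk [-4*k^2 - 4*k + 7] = -8*k - 4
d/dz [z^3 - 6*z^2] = 3*z*(z - 4)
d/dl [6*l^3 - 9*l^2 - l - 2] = 18*l^2 - 18*l - 1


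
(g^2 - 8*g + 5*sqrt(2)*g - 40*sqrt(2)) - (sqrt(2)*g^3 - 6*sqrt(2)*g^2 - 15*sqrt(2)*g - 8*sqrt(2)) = -sqrt(2)*g^3 + g^2 + 6*sqrt(2)*g^2 - 8*g + 20*sqrt(2)*g - 32*sqrt(2)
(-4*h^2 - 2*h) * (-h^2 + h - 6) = 4*h^4 - 2*h^3 + 22*h^2 + 12*h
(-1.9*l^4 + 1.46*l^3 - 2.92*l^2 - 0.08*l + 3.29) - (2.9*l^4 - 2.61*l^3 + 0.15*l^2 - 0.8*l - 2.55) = -4.8*l^4 + 4.07*l^3 - 3.07*l^2 + 0.72*l + 5.84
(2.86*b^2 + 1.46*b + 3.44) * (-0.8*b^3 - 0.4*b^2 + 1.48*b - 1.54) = -2.288*b^5 - 2.312*b^4 + 0.8968*b^3 - 3.6196*b^2 + 2.8428*b - 5.2976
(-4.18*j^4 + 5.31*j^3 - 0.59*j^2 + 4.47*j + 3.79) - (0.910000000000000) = -4.18*j^4 + 5.31*j^3 - 0.59*j^2 + 4.47*j + 2.88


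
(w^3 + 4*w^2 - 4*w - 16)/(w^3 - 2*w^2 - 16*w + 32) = (w + 2)/(w - 4)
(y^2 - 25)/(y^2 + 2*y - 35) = (y + 5)/(y + 7)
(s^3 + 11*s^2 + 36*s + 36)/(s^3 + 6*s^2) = 1 + 5/s + 6/s^2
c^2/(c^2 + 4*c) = c/(c + 4)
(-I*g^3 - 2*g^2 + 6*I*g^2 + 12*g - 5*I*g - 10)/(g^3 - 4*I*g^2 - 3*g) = (-I*g^3 + g^2*(-2 + 6*I) + g*(12 - 5*I) - 10)/(g*(g^2 - 4*I*g - 3))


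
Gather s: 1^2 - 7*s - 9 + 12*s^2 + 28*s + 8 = 12*s^2 + 21*s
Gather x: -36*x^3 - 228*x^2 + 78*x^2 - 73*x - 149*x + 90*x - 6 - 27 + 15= -36*x^3 - 150*x^2 - 132*x - 18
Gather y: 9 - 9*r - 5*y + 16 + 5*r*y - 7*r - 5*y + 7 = -16*r + y*(5*r - 10) + 32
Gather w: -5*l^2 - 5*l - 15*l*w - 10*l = -5*l^2 - 15*l*w - 15*l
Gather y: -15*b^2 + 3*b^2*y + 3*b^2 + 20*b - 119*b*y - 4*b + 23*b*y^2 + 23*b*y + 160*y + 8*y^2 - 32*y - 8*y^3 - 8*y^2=-12*b^2 + 23*b*y^2 + 16*b - 8*y^3 + y*(3*b^2 - 96*b + 128)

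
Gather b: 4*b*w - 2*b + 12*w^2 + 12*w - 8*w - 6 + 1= b*(4*w - 2) + 12*w^2 + 4*w - 5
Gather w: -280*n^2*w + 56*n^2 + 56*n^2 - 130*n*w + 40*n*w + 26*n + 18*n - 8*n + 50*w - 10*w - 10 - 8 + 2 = 112*n^2 + 36*n + w*(-280*n^2 - 90*n + 40) - 16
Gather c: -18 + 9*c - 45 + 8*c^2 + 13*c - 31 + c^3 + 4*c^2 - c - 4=c^3 + 12*c^2 + 21*c - 98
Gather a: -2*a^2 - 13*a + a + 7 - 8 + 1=-2*a^2 - 12*a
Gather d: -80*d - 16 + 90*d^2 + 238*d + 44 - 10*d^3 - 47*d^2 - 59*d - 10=-10*d^3 + 43*d^2 + 99*d + 18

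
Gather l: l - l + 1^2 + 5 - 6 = 0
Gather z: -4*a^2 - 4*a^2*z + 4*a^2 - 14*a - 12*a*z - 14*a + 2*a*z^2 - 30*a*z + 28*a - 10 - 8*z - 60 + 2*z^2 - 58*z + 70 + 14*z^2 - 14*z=z^2*(2*a + 16) + z*(-4*a^2 - 42*a - 80)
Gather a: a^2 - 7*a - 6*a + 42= a^2 - 13*a + 42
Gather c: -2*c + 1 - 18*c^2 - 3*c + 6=-18*c^2 - 5*c + 7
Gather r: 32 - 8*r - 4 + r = 28 - 7*r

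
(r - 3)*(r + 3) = r^2 - 9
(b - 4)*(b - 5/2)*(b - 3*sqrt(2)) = b^3 - 13*b^2/2 - 3*sqrt(2)*b^2 + 10*b + 39*sqrt(2)*b/2 - 30*sqrt(2)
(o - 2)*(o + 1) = o^2 - o - 2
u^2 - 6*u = u*(u - 6)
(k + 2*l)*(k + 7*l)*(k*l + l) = k^3*l + 9*k^2*l^2 + k^2*l + 14*k*l^3 + 9*k*l^2 + 14*l^3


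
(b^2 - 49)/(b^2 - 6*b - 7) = (b + 7)/(b + 1)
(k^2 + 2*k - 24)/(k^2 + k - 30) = (k - 4)/(k - 5)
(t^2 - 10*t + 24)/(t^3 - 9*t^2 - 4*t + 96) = (t - 6)/(t^2 - 5*t - 24)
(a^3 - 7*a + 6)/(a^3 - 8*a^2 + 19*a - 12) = (a^2 + a - 6)/(a^2 - 7*a + 12)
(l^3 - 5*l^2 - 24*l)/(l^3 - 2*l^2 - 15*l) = (l - 8)/(l - 5)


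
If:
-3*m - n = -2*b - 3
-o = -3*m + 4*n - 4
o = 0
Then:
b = 5*n/2 - 7/2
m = 4*n/3 - 4/3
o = 0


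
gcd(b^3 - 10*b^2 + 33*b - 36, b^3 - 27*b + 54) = b^2 - 6*b + 9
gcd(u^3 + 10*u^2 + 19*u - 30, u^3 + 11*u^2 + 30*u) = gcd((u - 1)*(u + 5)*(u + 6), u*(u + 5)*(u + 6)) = u^2 + 11*u + 30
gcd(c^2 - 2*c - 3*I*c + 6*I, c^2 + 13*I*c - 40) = 1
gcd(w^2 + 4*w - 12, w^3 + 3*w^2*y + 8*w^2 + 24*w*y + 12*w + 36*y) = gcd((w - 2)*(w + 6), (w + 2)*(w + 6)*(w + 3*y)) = w + 6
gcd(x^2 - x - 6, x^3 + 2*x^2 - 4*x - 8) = x + 2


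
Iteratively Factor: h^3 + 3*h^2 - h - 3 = (h + 1)*(h^2 + 2*h - 3) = (h - 1)*(h + 1)*(h + 3)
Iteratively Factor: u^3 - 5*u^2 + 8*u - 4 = (u - 2)*(u^2 - 3*u + 2) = (u - 2)^2*(u - 1)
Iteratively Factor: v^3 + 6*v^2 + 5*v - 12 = (v + 4)*(v^2 + 2*v - 3) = (v + 3)*(v + 4)*(v - 1)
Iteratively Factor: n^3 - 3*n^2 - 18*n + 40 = (n + 4)*(n^2 - 7*n + 10) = (n - 2)*(n + 4)*(n - 5)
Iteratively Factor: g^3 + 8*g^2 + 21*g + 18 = (g + 3)*(g^2 + 5*g + 6) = (g + 3)^2*(g + 2)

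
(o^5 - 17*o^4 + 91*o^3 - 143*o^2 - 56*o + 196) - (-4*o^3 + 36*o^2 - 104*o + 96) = o^5 - 17*o^4 + 95*o^3 - 179*o^2 + 48*o + 100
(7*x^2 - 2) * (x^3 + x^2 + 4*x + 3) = 7*x^5 + 7*x^4 + 26*x^3 + 19*x^2 - 8*x - 6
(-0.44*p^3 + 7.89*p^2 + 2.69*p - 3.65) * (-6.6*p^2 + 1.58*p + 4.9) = 2.904*p^5 - 52.7692*p^4 - 7.4438*p^3 + 67.0012*p^2 + 7.414*p - 17.885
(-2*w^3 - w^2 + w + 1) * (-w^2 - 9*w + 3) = 2*w^5 + 19*w^4 + 2*w^3 - 13*w^2 - 6*w + 3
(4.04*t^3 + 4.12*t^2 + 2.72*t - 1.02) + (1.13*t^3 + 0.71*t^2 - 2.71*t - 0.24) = 5.17*t^3 + 4.83*t^2 + 0.0100000000000002*t - 1.26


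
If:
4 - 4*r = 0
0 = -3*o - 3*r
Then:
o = -1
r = 1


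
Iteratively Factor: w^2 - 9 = (w - 3)*(w + 3)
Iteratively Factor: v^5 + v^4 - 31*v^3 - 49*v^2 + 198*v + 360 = (v - 5)*(v^4 + 6*v^3 - v^2 - 54*v - 72) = (v - 5)*(v + 4)*(v^3 + 2*v^2 - 9*v - 18) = (v - 5)*(v + 2)*(v + 4)*(v^2 - 9) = (v - 5)*(v + 2)*(v + 3)*(v + 4)*(v - 3)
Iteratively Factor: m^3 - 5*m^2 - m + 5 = (m + 1)*(m^2 - 6*m + 5) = (m - 5)*(m + 1)*(m - 1)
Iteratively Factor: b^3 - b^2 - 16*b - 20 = (b - 5)*(b^2 + 4*b + 4) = (b - 5)*(b + 2)*(b + 2)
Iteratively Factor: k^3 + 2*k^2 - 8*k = (k)*(k^2 + 2*k - 8) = k*(k + 4)*(k - 2)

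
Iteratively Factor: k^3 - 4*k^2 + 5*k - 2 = (k - 1)*(k^2 - 3*k + 2) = (k - 1)^2*(k - 2)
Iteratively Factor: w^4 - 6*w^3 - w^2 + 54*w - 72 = (w - 2)*(w^3 - 4*w^2 - 9*w + 36) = (w - 2)*(w + 3)*(w^2 - 7*w + 12) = (w - 3)*(w - 2)*(w + 3)*(w - 4)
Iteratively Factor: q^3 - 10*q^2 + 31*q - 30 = (q - 2)*(q^2 - 8*q + 15) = (q - 3)*(q - 2)*(q - 5)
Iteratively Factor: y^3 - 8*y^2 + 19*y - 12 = (y - 4)*(y^2 - 4*y + 3) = (y - 4)*(y - 3)*(y - 1)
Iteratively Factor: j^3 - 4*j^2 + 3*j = (j - 1)*(j^2 - 3*j) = j*(j - 1)*(j - 3)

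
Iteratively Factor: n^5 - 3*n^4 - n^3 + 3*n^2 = (n)*(n^4 - 3*n^3 - n^2 + 3*n) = n^2*(n^3 - 3*n^2 - n + 3) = n^2*(n + 1)*(n^2 - 4*n + 3) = n^2*(n - 3)*(n + 1)*(n - 1)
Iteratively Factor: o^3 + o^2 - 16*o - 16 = (o + 1)*(o^2 - 16) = (o + 1)*(o + 4)*(o - 4)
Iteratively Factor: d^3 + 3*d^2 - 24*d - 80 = (d + 4)*(d^2 - d - 20) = (d + 4)^2*(d - 5)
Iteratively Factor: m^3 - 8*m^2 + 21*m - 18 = (m - 2)*(m^2 - 6*m + 9) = (m - 3)*(m - 2)*(m - 3)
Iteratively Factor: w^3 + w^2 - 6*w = (w)*(w^2 + w - 6) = w*(w + 3)*(w - 2)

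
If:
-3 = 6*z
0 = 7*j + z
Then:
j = 1/14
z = -1/2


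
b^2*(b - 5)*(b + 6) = b^4 + b^3 - 30*b^2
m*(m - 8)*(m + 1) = m^3 - 7*m^2 - 8*m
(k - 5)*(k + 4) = k^2 - k - 20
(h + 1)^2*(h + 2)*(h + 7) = h^4 + 11*h^3 + 33*h^2 + 37*h + 14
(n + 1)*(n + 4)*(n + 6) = n^3 + 11*n^2 + 34*n + 24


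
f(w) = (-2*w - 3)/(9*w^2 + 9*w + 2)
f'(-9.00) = 0.00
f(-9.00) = 0.02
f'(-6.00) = 0.00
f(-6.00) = 0.03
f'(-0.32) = 4370.38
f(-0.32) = -56.73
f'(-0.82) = -20.35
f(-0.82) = -2.03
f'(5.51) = 0.01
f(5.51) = -0.04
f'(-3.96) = 0.01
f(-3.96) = 0.05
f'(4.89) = 0.01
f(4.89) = -0.05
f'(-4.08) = 0.01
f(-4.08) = 0.04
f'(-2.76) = 0.01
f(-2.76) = 0.06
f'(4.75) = 0.01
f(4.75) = -0.05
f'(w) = (-18*w - 9)*(-2*w - 3)/(9*w^2 + 9*w + 2)^2 - 2/(9*w^2 + 9*w + 2) = (18*w^2 + 54*w + 23)/(81*w^4 + 162*w^3 + 117*w^2 + 36*w + 4)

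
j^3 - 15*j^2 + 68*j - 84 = (j - 7)*(j - 6)*(j - 2)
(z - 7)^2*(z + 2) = z^3 - 12*z^2 + 21*z + 98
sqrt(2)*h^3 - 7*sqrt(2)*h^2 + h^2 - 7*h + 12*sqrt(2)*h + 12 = (h - 4)*(h - 3)*(sqrt(2)*h + 1)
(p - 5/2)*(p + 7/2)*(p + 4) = p^3 + 5*p^2 - 19*p/4 - 35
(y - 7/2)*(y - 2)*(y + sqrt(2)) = y^3 - 11*y^2/2 + sqrt(2)*y^2 - 11*sqrt(2)*y/2 + 7*y + 7*sqrt(2)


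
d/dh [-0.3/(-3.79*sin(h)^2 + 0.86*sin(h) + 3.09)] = (0.258 - 2.274*sin(h))*cos(h)/(-3.79*sin(h)^2 + 0.86*sin(h) + 3.09)^2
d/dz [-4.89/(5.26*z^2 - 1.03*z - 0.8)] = (51.4428*z - 5.0367)/(-5.26*z^2 + 1.03*z + 0.8)^2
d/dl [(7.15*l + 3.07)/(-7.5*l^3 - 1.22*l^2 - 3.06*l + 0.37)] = (107.25*l^3 + 77.798*l^2 + 7.4908*l + 12.0397)/(56.25*l^6 + 18.3*l^5 + 47.3884*l^4 + 1.9164*l^3 + 8.4608*l^2 - 2.2644*l + 0.1369)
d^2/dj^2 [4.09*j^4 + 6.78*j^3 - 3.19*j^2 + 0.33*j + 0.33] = 49.08*j^2 + 40.68*j - 6.38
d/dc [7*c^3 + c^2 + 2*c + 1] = 21*c^2 + 2*c + 2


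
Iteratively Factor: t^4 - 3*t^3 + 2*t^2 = (t - 2)*(t^3 - t^2) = (t - 2)*(t - 1)*(t^2) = t*(t - 2)*(t - 1)*(t)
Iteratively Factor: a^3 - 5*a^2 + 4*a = (a - 4)*(a^2 - a) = (a - 4)*(a - 1)*(a)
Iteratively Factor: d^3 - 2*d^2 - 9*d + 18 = (d - 2)*(d^2 - 9) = (d - 3)*(d - 2)*(d + 3)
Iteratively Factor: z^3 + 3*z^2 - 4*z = (z + 4)*(z^2 - z) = z*(z + 4)*(z - 1)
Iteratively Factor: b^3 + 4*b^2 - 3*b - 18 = (b + 3)*(b^2 + b - 6) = (b + 3)^2*(b - 2)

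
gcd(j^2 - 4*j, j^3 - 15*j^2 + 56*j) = j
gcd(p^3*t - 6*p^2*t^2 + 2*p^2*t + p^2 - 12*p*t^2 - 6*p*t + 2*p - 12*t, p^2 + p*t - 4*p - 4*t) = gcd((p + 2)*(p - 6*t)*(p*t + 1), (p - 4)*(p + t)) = 1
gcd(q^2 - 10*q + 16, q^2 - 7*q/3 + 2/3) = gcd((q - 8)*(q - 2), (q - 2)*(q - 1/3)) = q - 2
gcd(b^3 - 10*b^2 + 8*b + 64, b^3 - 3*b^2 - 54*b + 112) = b - 8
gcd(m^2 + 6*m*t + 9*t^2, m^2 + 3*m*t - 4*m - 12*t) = m + 3*t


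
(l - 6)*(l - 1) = l^2 - 7*l + 6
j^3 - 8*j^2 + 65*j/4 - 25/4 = (j - 5)*(j - 5/2)*(j - 1/2)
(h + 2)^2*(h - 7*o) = h^3 - 7*h^2*o + 4*h^2 - 28*h*o + 4*h - 28*o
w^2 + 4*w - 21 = (w - 3)*(w + 7)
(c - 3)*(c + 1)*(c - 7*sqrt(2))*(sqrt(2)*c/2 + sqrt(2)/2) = sqrt(2)*c^4/2 - 7*c^3 - sqrt(2)*c^3/2 - 5*sqrt(2)*c^2/2 + 7*c^2 - 3*sqrt(2)*c/2 + 35*c + 21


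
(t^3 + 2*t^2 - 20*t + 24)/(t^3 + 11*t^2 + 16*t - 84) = (t - 2)/(t + 7)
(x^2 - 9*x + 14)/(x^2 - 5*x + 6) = (x - 7)/(x - 3)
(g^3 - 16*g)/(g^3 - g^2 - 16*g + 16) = g/(g - 1)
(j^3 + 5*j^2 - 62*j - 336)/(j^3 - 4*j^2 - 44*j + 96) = (j + 7)/(j - 2)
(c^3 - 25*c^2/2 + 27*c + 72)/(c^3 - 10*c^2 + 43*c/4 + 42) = 2*(c - 6)/(2*c - 7)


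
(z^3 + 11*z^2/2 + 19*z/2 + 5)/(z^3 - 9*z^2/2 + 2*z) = (2*z^3 + 11*z^2 + 19*z + 10)/(z*(2*z^2 - 9*z + 4))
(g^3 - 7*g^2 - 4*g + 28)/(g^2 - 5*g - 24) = (-g^3 + 7*g^2 + 4*g - 28)/(-g^2 + 5*g + 24)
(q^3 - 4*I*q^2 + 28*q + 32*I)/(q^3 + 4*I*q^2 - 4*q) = (q - 8*I)/q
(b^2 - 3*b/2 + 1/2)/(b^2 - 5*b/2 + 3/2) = (2*b - 1)/(2*b - 3)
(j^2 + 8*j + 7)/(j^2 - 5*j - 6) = (j + 7)/(j - 6)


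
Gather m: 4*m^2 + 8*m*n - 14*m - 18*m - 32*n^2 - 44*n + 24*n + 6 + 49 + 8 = 4*m^2 + m*(8*n - 32) - 32*n^2 - 20*n + 63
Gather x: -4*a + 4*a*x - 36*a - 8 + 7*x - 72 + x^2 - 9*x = -40*a + x^2 + x*(4*a - 2) - 80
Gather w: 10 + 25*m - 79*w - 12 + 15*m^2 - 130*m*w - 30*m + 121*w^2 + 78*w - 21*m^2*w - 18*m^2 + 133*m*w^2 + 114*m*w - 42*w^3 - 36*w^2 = -3*m^2 - 5*m - 42*w^3 + w^2*(133*m + 85) + w*(-21*m^2 - 16*m - 1) - 2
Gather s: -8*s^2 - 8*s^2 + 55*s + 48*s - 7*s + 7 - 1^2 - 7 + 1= -16*s^2 + 96*s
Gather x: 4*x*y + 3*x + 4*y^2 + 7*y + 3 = x*(4*y + 3) + 4*y^2 + 7*y + 3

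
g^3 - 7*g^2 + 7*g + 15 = (g - 5)*(g - 3)*(g + 1)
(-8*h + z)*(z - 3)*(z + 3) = -8*h*z^2 + 72*h + z^3 - 9*z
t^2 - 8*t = t*(t - 8)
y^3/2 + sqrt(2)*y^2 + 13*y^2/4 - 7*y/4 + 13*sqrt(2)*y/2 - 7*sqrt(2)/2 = (y/2 + sqrt(2))*(y - 1/2)*(y + 7)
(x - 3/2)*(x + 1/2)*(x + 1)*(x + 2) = x^4 + 2*x^3 - 7*x^2/4 - 17*x/4 - 3/2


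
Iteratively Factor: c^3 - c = (c)*(c^2 - 1) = c*(c - 1)*(c + 1)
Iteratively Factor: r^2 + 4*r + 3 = (r + 1)*(r + 3)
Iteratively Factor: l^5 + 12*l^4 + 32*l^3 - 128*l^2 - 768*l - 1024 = (l + 4)*(l^4 + 8*l^3 - 128*l - 256) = (l - 4)*(l + 4)*(l^3 + 12*l^2 + 48*l + 64) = (l - 4)*(l + 4)^2*(l^2 + 8*l + 16) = (l - 4)*(l + 4)^3*(l + 4)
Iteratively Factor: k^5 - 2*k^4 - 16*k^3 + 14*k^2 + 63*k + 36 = (k + 1)*(k^4 - 3*k^3 - 13*k^2 + 27*k + 36) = (k - 3)*(k + 1)*(k^3 - 13*k - 12) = (k - 4)*(k - 3)*(k + 1)*(k^2 + 4*k + 3) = (k - 4)*(k - 3)*(k + 1)^2*(k + 3)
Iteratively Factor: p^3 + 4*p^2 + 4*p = (p + 2)*(p^2 + 2*p) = (p + 2)^2*(p)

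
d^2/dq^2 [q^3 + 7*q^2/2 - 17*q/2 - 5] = 6*q + 7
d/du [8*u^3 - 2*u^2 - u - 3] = 24*u^2 - 4*u - 1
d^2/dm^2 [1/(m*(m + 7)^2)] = 2*(3*m^2 + 2*m*(m + 7) + (m + 7)^2)/(m^3*(m + 7)^4)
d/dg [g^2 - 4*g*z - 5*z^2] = 2*g - 4*z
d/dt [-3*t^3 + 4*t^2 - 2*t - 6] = -9*t^2 + 8*t - 2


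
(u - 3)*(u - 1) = u^2 - 4*u + 3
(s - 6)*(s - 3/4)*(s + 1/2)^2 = s^4 - 23*s^3/4 - 2*s^2 + 45*s/16 + 9/8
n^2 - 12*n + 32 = (n - 8)*(n - 4)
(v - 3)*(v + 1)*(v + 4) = v^3 + 2*v^2 - 11*v - 12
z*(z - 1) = z^2 - z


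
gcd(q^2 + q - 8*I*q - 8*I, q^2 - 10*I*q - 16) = q - 8*I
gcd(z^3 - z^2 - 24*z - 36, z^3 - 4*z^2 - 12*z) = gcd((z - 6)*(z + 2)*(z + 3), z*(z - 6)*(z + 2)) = z^2 - 4*z - 12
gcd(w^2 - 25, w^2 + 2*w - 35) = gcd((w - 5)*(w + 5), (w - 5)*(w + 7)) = w - 5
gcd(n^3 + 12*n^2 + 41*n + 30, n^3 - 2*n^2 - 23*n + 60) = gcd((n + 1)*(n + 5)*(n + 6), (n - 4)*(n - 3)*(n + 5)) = n + 5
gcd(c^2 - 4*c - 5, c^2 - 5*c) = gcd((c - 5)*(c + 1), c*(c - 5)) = c - 5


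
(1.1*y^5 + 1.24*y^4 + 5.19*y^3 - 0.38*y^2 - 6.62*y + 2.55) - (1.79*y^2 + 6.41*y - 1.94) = 1.1*y^5 + 1.24*y^4 + 5.19*y^3 - 2.17*y^2 - 13.03*y + 4.49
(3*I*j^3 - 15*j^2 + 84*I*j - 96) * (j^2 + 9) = 3*I*j^5 - 15*j^4 + 111*I*j^3 - 231*j^2 + 756*I*j - 864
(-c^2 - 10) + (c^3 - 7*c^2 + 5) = c^3 - 8*c^2 - 5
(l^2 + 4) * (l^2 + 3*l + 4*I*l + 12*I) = l^4 + 3*l^3 + 4*I*l^3 + 4*l^2 + 12*I*l^2 + 12*l + 16*I*l + 48*I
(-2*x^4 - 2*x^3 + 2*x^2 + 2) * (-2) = 4*x^4 + 4*x^3 - 4*x^2 - 4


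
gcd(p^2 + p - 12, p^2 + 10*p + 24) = p + 4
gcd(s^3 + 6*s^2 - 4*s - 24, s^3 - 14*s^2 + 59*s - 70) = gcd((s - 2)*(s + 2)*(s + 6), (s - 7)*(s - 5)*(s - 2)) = s - 2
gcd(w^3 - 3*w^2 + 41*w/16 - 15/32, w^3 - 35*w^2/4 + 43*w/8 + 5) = w - 5/4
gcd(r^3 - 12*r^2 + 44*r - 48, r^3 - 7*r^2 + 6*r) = r - 6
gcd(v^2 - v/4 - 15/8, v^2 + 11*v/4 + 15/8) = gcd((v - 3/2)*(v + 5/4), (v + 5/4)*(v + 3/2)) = v + 5/4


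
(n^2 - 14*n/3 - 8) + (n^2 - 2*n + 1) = 2*n^2 - 20*n/3 - 7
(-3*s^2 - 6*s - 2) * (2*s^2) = -6*s^4 - 12*s^3 - 4*s^2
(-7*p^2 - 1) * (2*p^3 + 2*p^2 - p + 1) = -14*p^5 - 14*p^4 + 5*p^3 - 9*p^2 + p - 1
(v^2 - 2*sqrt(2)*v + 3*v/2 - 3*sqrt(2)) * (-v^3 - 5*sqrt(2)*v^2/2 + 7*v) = -v^5 - 3*v^4/2 - sqrt(2)*v^4/2 - 3*sqrt(2)*v^3/4 + 17*v^3 - 14*sqrt(2)*v^2 + 51*v^2/2 - 21*sqrt(2)*v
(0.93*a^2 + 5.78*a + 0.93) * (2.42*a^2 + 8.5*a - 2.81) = 2.2506*a^4 + 21.8926*a^3 + 48.7673*a^2 - 8.3368*a - 2.6133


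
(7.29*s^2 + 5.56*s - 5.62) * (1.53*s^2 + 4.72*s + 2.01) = 11.1537*s^4 + 42.9156*s^3 + 32.2975*s^2 - 15.3508*s - 11.2962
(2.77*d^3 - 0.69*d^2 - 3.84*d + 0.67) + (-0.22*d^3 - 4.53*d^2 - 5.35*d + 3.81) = 2.55*d^3 - 5.22*d^2 - 9.19*d + 4.48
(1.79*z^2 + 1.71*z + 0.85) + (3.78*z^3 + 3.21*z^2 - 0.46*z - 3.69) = 3.78*z^3 + 5.0*z^2 + 1.25*z - 2.84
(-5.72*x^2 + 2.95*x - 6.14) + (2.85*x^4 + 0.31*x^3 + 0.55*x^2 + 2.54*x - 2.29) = 2.85*x^4 + 0.31*x^3 - 5.17*x^2 + 5.49*x - 8.43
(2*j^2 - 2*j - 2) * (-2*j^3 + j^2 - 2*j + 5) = -4*j^5 + 6*j^4 - 2*j^3 + 12*j^2 - 6*j - 10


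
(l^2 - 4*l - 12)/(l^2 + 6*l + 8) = (l - 6)/(l + 4)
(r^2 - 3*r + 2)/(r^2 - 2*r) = (r - 1)/r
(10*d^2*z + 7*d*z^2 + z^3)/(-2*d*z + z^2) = (10*d^2 + 7*d*z + z^2)/(-2*d + z)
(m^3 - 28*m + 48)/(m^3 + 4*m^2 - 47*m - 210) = (m^2 - 6*m + 8)/(m^2 - 2*m - 35)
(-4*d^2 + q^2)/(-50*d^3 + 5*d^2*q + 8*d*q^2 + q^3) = (2*d + q)/(25*d^2 + 10*d*q + q^2)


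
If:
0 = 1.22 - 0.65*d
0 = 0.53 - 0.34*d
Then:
No Solution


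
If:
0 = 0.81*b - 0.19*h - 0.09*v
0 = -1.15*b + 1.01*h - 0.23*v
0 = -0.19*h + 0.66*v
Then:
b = 0.00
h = 0.00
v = 0.00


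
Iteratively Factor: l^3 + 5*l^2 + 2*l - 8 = (l - 1)*(l^2 + 6*l + 8) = (l - 1)*(l + 2)*(l + 4)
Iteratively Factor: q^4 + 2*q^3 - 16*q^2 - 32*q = (q - 4)*(q^3 + 6*q^2 + 8*q) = (q - 4)*(q + 4)*(q^2 + 2*q) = q*(q - 4)*(q + 4)*(q + 2)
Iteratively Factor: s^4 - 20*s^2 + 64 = (s - 4)*(s^3 + 4*s^2 - 4*s - 16) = (s - 4)*(s + 4)*(s^2 - 4) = (s - 4)*(s + 2)*(s + 4)*(s - 2)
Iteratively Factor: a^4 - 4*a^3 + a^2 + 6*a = (a - 2)*(a^3 - 2*a^2 - 3*a) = (a - 2)*(a + 1)*(a^2 - 3*a) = (a - 3)*(a - 2)*(a + 1)*(a)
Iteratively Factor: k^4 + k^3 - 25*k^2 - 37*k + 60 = (k + 3)*(k^3 - 2*k^2 - 19*k + 20) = (k + 3)*(k + 4)*(k^2 - 6*k + 5) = (k - 1)*(k + 3)*(k + 4)*(k - 5)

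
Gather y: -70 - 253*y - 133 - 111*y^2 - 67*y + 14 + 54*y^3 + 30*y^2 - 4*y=54*y^3 - 81*y^2 - 324*y - 189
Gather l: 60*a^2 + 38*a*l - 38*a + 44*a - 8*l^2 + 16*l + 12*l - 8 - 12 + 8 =60*a^2 + 6*a - 8*l^2 + l*(38*a + 28) - 12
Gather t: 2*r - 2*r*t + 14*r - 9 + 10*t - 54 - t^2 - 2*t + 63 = 16*r - t^2 + t*(8 - 2*r)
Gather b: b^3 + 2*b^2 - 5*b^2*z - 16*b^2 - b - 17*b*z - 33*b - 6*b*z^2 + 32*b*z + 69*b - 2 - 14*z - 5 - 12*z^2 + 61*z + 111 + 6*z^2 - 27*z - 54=b^3 + b^2*(-5*z - 14) + b*(-6*z^2 + 15*z + 35) - 6*z^2 + 20*z + 50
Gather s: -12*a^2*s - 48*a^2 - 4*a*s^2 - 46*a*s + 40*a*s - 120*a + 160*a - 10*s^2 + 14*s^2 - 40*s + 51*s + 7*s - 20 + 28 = -48*a^2 + 40*a + s^2*(4 - 4*a) + s*(-12*a^2 - 6*a + 18) + 8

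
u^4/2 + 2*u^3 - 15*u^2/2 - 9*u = u*(u/2 + 1/2)*(u - 3)*(u + 6)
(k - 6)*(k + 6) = k^2 - 36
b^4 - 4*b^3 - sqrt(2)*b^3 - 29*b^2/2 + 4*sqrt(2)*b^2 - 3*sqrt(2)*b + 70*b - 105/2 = (b - 3)*(b - 1)*(b - 7*sqrt(2)/2)*(b + 5*sqrt(2)/2)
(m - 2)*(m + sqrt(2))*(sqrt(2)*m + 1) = sqrt(2)*m^3 - 2*sqrt(2)*m^2 + 3*m^2 - 6*m + sqrt(2)*m - 2*sqrt(2)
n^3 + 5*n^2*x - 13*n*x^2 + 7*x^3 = (n - x)^2*(n + 7*x)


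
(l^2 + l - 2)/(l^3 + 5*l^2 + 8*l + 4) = (l - 1)/(l^2 + 3*l + 2)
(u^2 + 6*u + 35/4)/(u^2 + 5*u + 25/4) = (2*u + 7)/(2*u + 5)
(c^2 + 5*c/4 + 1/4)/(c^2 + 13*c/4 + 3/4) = (c + 1)/(c + 3)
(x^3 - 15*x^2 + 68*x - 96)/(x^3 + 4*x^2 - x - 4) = (x^3 - 15*x^2 + 68*x - 96)/(x^3 + 4*x^2 - x - 4)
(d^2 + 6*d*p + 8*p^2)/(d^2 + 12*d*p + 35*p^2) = (d^2 + 6*d*p + 8*p^2)/(d^2 + 12*d*p + 35*p^2)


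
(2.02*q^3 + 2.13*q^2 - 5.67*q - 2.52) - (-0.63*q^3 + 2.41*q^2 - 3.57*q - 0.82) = 2.65*q^3 - 0.28*q^2 - 2.1*q - 1.7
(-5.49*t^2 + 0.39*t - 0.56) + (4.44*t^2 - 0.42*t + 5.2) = -1.05*t^2 - 0.03*t + 4.64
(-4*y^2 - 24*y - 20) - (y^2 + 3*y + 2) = -5*y^2 - 27*y - 22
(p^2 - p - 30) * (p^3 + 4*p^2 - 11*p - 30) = p^5 + 3*p^4 - 45*p^3 - 139*p^2 + 360*p + 900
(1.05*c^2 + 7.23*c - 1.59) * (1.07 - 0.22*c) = -0.231*c^3 - 0.4671*c^2 + 8.0859*c - 1.7013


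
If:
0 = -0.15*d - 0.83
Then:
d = -5.53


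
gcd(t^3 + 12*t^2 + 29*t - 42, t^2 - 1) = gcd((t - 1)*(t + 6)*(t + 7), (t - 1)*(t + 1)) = t - 1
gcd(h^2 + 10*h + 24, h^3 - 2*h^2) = 1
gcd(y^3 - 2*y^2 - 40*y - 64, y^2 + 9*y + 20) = y + 4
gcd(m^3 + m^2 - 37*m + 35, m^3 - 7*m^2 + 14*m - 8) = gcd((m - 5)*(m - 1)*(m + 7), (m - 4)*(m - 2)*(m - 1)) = m - 1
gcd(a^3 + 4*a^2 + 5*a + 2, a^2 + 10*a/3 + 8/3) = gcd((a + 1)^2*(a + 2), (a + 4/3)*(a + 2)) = a + 2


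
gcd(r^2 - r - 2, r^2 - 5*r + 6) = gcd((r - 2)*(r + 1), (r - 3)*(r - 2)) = r - 2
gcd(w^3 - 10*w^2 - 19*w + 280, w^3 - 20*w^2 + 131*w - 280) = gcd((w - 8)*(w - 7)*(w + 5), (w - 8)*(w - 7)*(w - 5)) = w^2 - 15*w + 56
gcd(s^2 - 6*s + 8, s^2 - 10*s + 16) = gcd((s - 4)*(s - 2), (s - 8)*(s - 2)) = s - 2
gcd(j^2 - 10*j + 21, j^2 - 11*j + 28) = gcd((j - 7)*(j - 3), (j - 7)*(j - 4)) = j - 7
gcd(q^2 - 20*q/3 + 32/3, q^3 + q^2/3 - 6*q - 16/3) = q - 8/3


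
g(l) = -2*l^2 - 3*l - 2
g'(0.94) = -6.76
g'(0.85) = -6.40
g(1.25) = -8.88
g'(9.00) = -39.00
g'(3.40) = -16.60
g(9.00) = -191.00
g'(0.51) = -5.04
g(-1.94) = -3.71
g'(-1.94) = 4.76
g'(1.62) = -9.48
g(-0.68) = -0.88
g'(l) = -4*l - 3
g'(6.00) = -27.00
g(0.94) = -6.59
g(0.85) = -6.00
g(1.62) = -12.11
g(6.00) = -92.00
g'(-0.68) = -0.28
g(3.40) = -35.32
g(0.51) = -4.05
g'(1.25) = -8.00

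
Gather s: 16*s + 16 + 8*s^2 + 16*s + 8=8*s^2 + 32*s + 24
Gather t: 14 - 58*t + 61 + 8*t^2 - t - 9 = 8*t^2 - 59*t + 66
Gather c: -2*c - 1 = -2*c - 1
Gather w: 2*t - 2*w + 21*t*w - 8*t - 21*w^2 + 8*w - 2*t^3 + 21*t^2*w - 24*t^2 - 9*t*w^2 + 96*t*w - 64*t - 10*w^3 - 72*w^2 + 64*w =-2*t^3 - 24*t^2 - 70*t - 10*w^3 + w^2*(-9*t - 93) + w*(21*t^2 + 117*t + 70)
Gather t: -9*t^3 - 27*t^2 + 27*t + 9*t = -9*t^3 - 27*t^2 + 36*t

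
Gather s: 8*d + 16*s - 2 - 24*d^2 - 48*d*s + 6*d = -24*d^2 + 14*d + s*(16 - 48*d) - 2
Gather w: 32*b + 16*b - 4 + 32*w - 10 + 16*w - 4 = 48*b + 48*w - 18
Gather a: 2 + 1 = 3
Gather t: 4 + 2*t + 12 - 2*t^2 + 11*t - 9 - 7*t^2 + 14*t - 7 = -9*t^2 + 27*t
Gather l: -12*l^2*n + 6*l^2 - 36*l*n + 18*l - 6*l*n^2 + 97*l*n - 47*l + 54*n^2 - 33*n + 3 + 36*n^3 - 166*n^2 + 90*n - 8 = l^2*(6 - 12*n) + l*(-6*n^2 + 61*n - 29) + 36*n^3 - 112*n^2 + 57*n - 5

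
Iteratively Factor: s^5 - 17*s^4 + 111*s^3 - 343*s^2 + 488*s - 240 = (s - 5)*(s^4 - 12*s^3 + 51*s^2 - 88*s + 48) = (s - 5)*(s - 4)*(s^3 - 8*s^2 + 19*s - 12) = (s - 5)*(s - 4)^2*(s^2 - 4*s + 3) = (s - 5)*(s - 4)^2*(s - 1)*(s - 3)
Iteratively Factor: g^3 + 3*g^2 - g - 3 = (g + 3)*(g^2 - 1) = (g - 1)*(g + 3)*(g + 1)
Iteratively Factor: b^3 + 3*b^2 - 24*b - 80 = (b + 4)*(b^2 - b - 20) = (b - 5)*(b + 4)*(b + 4)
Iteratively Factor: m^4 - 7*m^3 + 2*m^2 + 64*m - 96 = (m - 4)*(m^3 - 3*m^2 - 10*m + 24) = (m - 4)*(m + 3)*(m^2 - 6*m + 8) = (m - 4)*(m - 2)*(m + 3)*(m - 4)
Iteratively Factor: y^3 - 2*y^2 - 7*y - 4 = (y + 1)*(y^2 - 3*y - 4) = (y + 1)^2*(y - 4)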